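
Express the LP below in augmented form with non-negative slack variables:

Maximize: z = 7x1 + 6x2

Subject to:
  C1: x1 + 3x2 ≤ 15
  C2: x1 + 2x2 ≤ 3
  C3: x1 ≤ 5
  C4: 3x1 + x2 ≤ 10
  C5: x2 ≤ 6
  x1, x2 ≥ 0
max z = 7x1 + 6x2

s.t.
  x1 + 3x2 + s1 = 15
  x1 + 2x2 + s2 = 3
  x1 + s3 = 5
  3x1 + x2 + s4 = 10
  x2 + s5 = 6
  x1, x2, s1, s2, s3, s4, s5 ≥ 0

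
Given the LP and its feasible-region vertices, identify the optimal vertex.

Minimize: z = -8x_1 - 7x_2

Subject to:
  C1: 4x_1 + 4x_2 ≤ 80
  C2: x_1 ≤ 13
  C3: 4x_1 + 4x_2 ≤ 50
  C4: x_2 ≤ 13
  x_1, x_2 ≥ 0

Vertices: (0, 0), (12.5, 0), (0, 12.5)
Evaluating z = -8x_1 - 7x_2 at each vertex:
  (0, 0): z = 0
  (12.5, 0): z = -100
  (0, 12.5): z = -87.5

The smallest value is z = -100, attained at (12.5, 0).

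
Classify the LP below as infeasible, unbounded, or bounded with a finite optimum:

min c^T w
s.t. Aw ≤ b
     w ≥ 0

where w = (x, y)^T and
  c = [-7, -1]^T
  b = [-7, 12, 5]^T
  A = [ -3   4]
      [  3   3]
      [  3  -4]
One constraint requires 3x - 4y ≤ 5, while the constraint -3x + 4y ≤ -7 is equivalent to 3x - 4y ≥ 7. Together they would need 7 ≤ 3x - 4y ≤ 5, which is impossible since 7 > 5. No point satisfies all constraints.

Infeasible: no point satisfies all constraints simultaneously.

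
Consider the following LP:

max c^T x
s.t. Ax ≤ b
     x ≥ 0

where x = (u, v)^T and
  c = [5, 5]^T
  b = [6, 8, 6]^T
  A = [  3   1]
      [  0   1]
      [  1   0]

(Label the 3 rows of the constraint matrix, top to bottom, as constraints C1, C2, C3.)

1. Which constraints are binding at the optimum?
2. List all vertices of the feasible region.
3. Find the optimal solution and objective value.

1. C1, u ≥ 0
2. (0, 0), (2, 0), (0, 6)
3. u = 0, v = 6, z = 30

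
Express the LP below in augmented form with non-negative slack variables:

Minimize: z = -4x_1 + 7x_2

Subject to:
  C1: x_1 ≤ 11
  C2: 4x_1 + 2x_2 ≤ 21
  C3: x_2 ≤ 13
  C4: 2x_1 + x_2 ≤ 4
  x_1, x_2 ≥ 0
min z = -4x_1 + 7x_2

s.t.
  x_1 + s1 = 11
  4x_1 + 2x_2 + s2 = 21
  x_2 + s3 = 13
  2x_1 + x_2 + s4 = 4
  x_1, x_2, s1, s2, s3, s4 ≥ 0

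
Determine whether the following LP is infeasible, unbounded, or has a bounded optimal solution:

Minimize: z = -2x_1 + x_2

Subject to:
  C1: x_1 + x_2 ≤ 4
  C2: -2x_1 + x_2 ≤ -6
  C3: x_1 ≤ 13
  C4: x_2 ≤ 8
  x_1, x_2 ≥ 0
The point (4, 0) satisfies every constraint, so the LP is feasible; the constraints give x_1 ≤ 13 and x_2 ≤ 8, which with x_1, x_2 ≥ 0 keep the feasible region inside a bounded box. A feasible, bounded LP attains a finite optimum at a vertex.

Evaluating z = -2x_1 + x_2 at each vertex:
  (3, 0): z = -6
  (4, 0): z = -8
  (3.333, 0.6667): z = -6

Feasible with finite optimum z* = -8 at (4, 0).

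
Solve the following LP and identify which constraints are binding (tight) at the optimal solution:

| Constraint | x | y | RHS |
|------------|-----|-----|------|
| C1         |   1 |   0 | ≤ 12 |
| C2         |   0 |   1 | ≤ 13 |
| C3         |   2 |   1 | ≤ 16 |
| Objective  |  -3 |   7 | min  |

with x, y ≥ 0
Optimal: x = 8, y = 0
Slack at optimum:
  C1: slack = 4
  C2: slack = 13
  C3: slack = 0 (binding)
  x ≥ 0: x = 8
  y ≥ 0: y = 0 (binding)
Binding constraints: C3, y ≥ 0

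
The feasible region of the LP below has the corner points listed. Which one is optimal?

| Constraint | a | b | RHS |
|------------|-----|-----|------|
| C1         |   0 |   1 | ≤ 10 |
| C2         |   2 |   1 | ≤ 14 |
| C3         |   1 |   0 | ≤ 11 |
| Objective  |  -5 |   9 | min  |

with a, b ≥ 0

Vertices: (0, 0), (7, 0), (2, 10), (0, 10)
(7, 0) with z = -35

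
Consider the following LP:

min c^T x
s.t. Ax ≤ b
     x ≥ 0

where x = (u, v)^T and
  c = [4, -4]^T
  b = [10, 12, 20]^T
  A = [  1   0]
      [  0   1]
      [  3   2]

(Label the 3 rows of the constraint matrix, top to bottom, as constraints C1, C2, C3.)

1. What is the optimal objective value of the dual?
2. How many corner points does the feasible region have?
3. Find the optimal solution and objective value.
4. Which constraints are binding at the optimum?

1. -40 (by strong duality, equal to the primal optimum)
2. 3
3. u = 0, v = 10, z = -40
4. C3, u ≥ 0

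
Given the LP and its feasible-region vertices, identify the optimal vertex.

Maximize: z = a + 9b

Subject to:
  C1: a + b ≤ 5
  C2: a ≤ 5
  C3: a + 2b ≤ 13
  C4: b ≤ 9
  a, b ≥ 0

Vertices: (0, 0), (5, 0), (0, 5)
Evaluating z = a + 9b at each vertex:
  (0, 0): z = 0
  (5, 0): z = 5
  (0, 5): z = 45

The largest value is z = 45, attained at (0, 5).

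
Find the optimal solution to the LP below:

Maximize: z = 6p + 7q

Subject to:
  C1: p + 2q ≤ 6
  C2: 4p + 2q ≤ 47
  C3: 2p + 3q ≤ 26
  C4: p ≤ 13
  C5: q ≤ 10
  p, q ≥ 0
p = 6, q = 0, z = 36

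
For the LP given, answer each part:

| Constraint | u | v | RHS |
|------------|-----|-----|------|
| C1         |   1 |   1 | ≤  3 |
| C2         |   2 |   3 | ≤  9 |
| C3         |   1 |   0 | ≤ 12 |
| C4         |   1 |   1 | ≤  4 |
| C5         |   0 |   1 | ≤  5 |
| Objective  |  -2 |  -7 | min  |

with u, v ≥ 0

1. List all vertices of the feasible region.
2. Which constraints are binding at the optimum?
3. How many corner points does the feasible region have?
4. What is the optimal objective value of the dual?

1. (0, 0), (3, 0), (0, 3)
2. C1, C2, u ≥ 0
3. 3
4. -21 (by strong duality, equal to the primal optimum)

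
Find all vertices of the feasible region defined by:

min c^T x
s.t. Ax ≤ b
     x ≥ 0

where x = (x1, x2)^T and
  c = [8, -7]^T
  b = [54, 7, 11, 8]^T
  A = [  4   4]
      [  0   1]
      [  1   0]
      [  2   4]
Each vertex is the intersection of two constraint boundaries that also satisfies all remaining constraints:
  x1 = 0 and x2 = 0 → (0, 0)
  2x1 + 4x2 = 8 and x2 = 0 → (4, 0)
  2x1 + 4x2 = 8 and x1 = 0 → (0, 2)

Vertices: (0, 0), (4, 0), (0, 2)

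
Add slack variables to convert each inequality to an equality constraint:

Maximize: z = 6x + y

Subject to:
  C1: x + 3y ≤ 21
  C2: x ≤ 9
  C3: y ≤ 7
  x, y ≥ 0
max z = 6x + y

s.t.
  x + 3y + s1 = 21
  x + s2 = 9
  y + s3 = 7
  x, y, s1, s2, s3 ≥ 0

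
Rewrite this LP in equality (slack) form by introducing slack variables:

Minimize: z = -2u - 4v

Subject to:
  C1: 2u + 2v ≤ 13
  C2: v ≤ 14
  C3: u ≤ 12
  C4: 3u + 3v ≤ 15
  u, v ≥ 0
min z = -2u - 4v

s.t.
  2u + 2v + s1 = 13
  v + s2 = 14
  u + s3 = 12
  3u + 3v + s4 = 15
  u, v, s1, s2, s3, s4 ≥ 0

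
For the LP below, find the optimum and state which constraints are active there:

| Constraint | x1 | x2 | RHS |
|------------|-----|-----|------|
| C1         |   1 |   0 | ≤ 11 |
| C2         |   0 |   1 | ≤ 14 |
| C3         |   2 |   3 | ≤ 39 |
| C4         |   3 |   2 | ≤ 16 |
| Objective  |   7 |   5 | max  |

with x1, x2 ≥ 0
Optimal: x1 = 0, x2 = 8
Binding: C4, x1 ≥ 0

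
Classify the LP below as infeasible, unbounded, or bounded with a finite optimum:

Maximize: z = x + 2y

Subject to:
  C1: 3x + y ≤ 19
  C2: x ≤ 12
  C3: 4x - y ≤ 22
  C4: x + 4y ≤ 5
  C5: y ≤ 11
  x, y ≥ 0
The point (5, 0) satisfies every constraint, so the LP is feasible; the constraints give x ≤ 12 and y ≤ 11, which with x, y ≥ 0 keep the feasible region inside a bounded box. A feasible, bounded LP attains a finite optimum at a vertex.

Evaluating z = x + 2y at each vertex:
  (0, 0): z = 0
  (5, 0): z = 5
  (0, 1.25): z = 2.5

Bounded optimum: z* = 5 at (5, 0).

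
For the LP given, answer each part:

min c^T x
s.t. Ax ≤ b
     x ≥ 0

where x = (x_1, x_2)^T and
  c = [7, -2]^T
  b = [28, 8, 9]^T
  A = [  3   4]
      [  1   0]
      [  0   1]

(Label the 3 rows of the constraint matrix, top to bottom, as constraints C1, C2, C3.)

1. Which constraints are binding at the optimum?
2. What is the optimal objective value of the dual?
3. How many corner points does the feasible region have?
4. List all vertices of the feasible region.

1. C1, x_1 ≥ 0
2. -14 (by strong duality, equal to the primal optimum)
3. 4
4. (0, 0), (8, 0), (8, 1), (0, 7)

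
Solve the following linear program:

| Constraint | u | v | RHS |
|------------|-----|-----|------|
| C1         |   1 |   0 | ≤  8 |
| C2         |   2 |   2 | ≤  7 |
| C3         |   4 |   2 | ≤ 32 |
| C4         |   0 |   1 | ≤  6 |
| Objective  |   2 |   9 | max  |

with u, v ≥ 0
u = 0, v = 3.5, z = 31.5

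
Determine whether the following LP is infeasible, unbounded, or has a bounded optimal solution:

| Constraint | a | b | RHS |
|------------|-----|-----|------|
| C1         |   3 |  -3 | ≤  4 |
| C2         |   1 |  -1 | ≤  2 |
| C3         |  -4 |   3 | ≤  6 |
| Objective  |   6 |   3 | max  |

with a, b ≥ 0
Feasible point: (0, 0) satisfies every constraint, so the LP is feasible.
Direction d = (1, 1): for each constraint row a, a·d ≤ 0 —
  (3)(1) + (-3)(1) = 0 ≤ 0
  (1)(1) + (-1)(1) = 0 ≤ 0
  (-4)(1) + (3)(1) = -1 ≤ 0
and d ≥ 0, so (0, 0) + t·d stays feasible for every t ≥ 0. Along this ray z = 6a + 3b changes by 9 per unit t, so z → +∞.

Unbounded: there is a feasible ray along which z → +∞.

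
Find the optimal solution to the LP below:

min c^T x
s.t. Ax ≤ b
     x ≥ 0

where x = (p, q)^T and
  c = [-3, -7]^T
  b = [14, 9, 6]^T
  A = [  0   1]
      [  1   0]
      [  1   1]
Each vertex is the intersection of two constraint boundaries that also satisfies all remaining constraints:
  p = 0 and q = 0 → (0, 0)
  p + q = 6 and q = 0 → (6, 0)
  p + q = 6 and p = 0 → (0, 6)

Evaluating z = -3p - 7q at each vertex:
  (0, 0): z = 0
  (6, 0): z = -18
  (0, 6): z = -42

The minimum is at (0, 6) with z = -42.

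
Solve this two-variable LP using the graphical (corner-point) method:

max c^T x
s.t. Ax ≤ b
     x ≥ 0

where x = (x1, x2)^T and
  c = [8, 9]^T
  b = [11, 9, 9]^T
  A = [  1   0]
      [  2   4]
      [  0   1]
x1 = 4.5, x2 = 0, z = 36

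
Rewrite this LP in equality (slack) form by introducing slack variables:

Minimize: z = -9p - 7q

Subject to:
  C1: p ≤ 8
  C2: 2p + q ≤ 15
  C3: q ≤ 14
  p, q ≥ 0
min z = -9p - 7q

s.t.
  p + s1 = 8
  2p + q + s2 = 15
  q + s3 = 14
  p, q, s1, s2, s3 ≥ 0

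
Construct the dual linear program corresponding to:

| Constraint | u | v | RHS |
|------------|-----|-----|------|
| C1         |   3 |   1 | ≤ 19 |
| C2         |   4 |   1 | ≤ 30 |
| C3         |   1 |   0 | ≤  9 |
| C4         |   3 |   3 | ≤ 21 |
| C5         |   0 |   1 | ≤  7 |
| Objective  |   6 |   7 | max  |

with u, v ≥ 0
Minimize: z = 19y1 + 30y2 + 9y3 + 21y4 + 7y5

Subject to:
  C1: -3y1 - 4y2 - y3 - 3y4 ≤ -6
  C2: -y1 - y2 - 3y4 - y5 ≤ -7
  y1, y2, y3, y4, y5 ≥ 0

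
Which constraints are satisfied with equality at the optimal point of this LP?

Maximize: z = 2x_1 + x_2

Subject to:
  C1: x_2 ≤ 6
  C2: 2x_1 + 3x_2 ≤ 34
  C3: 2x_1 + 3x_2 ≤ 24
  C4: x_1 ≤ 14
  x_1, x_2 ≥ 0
Optimal: x_1 = 12, x_2 = 0
Slack at optimum:
  C1: slack = 6
  C2: slack = 10
  C3: slack = 0 (binding)
  C4: slack = 2
  x_1 ≥ 0: x_1 = 12
  x_2 ≥ 0: x_2 = 0 (binding)
Binding constraints: C3, x_2 ≥ 0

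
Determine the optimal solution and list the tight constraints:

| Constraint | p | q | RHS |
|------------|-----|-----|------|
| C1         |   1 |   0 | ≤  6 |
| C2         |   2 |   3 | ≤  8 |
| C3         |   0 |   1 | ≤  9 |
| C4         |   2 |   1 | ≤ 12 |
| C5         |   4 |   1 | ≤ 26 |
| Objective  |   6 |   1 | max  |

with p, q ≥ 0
Optimal: p = 4, q = 0
Slack at optimum:
  C1: slack = 2
  C2: slack = 0 (binding)
  C3: slack = 9
  C4: slack = 4
  C5: slack = 10
  p ≥ 0: p = 4
  q ≥ 0: q = 0 (binding)
Binding constraints: C2, q ≥ 0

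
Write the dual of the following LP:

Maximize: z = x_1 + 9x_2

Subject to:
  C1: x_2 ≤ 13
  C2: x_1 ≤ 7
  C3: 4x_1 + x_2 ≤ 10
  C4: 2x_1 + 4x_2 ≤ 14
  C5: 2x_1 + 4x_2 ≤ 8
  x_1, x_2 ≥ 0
Minimize: z = 13y1 + 7y2 + 10y3 + 14y4 + 8y5

Subject to:
  C1: -y2 - 4y3 - 2y4 - 2y5 ≤ -1
  C2: -y1 - y3 - 4y4 - 4y5 ≤ -9
  y1, y2, y3, y4, y5 ≥ 0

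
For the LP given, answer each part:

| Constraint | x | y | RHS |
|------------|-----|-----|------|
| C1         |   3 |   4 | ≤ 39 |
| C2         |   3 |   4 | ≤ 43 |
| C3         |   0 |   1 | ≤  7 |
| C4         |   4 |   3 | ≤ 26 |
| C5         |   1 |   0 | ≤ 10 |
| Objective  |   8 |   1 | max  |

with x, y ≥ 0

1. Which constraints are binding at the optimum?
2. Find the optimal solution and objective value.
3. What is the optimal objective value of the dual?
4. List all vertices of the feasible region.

1. C4, y ≥ 0
2. x = 6.5, y = 0, z = 52
3. 52 (by strong duality, equal to the primal optimum)
4. (0, 0), (6.5, 0), (1.25, 7), (0, 7)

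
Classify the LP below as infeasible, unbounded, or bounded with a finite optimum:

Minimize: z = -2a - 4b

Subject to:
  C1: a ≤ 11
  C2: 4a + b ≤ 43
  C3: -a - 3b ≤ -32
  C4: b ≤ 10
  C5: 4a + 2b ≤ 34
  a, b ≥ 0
The point (3.5, 10) satisfies every constraint, so the LP is feasible; the constraints give a ≤ 11 and b ≤ 10, which with a, b ≥ 0 keep the feasible region inside a bounded box. A feasible, bounded LP attains a finite optimum at a vertex.

Evaluating z = -2a - 4b at each vertex:
  (3.8, 9.4): z = -45.2
  (3.5, 10): z = -47
  (2, 10): z = -44

Bounded optimum: z* = -47 at (3.5, 10).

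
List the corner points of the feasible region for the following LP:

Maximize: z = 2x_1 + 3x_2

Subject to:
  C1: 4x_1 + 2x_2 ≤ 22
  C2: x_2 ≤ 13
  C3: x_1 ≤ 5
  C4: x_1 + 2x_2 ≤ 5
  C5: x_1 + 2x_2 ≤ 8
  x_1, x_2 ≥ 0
Each vertex is the intersection of two constraint boundaries that also satisfies all remaining constraints:
  x_1 = 0 and x_2 = 0 → (0, 0)
  x_1 = 5 and x_1 + 2x_2 = 5 → (5, 0)
  x_1 + 2x_2 = 5 and x_1 = 0 → (0, 2.5)

Vertices: (0, 0), (5, 0), (0, 2.5)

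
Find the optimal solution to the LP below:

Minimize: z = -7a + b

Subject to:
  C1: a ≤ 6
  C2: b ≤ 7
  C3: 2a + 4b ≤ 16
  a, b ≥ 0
a = 6, b = 0, z = -42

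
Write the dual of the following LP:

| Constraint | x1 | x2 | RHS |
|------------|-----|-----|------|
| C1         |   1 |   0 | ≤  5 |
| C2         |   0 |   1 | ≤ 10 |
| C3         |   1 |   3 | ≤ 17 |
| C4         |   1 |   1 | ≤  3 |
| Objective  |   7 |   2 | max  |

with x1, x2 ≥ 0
Minimize: z = 5y1 + 10y2 + 17y3 + 3y4

Subject to:
  C1: -y1 - y3 - y4 ≤ -7
  C2: -y2 - 3y3 - y4 ≤ -2
  y1, y2, y3, y4 ≥ 0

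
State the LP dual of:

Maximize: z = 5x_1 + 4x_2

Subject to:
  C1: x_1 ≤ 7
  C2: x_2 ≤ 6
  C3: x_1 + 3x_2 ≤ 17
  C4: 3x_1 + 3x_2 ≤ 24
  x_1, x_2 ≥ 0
Minimize: z = 7y1 + 6y2 + 17y3 + 24y4

Subject to:
  C1: -y1 - y3 - 3y4 ≤ -5
  C2: -y2 - 3y3 - 3y4 ≤ -4
  y1, y2, y3, y4 ≥ 0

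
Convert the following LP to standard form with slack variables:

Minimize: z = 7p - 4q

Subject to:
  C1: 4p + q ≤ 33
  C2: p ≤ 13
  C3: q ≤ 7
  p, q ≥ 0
min z = 7p - 4q

s.t.
  4p + q + s1 = 33
  p + s2 = 13
  q + s3 = 7
  p, q, s1, s2, s3 ≥ 0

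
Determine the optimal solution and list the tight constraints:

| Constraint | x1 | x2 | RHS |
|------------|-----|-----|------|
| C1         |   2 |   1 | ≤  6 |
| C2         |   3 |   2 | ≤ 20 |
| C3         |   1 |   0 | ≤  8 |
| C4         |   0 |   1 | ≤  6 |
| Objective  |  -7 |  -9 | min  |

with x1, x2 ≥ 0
Optimal: x1 = 0, x2 = 6
Slack at optimum:
  C1: slack = 0 (binding)
  C2: slack = 8
  C3: slack = 8
  C4: slack = 0 (binding)
  x1 ≥ 0: x1 = 0 (binding)
  x2 ≥ 0: x2 = 6
Binding constraints: C1, C4, x1 ≥ 0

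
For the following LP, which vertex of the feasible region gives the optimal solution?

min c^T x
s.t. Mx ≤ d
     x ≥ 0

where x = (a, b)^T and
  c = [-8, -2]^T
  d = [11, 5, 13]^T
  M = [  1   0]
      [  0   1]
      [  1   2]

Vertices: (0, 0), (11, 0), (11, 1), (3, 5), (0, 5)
Evaluating z = -8a - 2b at each vertex:
  (0, 0): z = 0
  (11, 0): z = -88
  (11, 1): z = -90
  (3, 5): z = -34
  (0, 5): z = -10

The smallest value is z = -90, attained at (11, 1).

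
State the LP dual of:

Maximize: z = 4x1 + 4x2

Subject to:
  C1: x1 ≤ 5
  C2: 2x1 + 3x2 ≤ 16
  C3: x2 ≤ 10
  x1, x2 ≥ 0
Minimize: z = 5y1 + 16y2 + 10y3

Subject to:
  C1: -y1 - 2y2 ≤ -4
  C2: -3y2 - y3 ≤ -4
  y1, y2, y3 ≥ 0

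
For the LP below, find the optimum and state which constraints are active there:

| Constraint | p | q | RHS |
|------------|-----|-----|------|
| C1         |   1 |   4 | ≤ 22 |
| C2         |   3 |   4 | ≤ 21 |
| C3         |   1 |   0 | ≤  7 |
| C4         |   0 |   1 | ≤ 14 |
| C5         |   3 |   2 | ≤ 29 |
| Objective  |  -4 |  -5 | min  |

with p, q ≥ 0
Optimal: p = 7, q = 0
Binding: C2, C3, q ≥ 0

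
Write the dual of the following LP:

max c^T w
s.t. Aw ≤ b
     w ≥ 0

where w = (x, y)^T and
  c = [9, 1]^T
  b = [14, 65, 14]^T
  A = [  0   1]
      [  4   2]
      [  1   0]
Minimize: z = 14y1 + 65y2 + 14y3

Subject to:
  C1: -4y2 - y3 ≤ -9
  C2: -y1 - 2y2 ≤ -1
  y1, y2, y3 ≥ 0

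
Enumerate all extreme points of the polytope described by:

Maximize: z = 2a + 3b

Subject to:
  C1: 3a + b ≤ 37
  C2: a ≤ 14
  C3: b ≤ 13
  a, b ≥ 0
Each vertex is the intersection of two constraint boundaries that also satisfies all remaining constraints:
  a = 0 and b = 0 → (0, 0)
  3a + b = 37 and b = 0 → (12.33, 0)
  3a + b = 37 and b = 13 → (8, 13)
  b = 13 and a = 0 → (0, 13)

Vertices: (0, 0), (12.33, 0), (8, 13), (0, 13)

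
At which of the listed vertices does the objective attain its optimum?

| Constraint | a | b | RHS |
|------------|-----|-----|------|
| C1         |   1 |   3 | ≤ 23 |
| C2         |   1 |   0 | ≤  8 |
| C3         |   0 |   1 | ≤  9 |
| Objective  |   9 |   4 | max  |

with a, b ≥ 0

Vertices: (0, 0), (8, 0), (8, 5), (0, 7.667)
Evaluating z = 9a + 4b at each vertex:
  (0, 0): z = 0
  (8, 0): z = 72
  (8, 5): z = 92
  (0, 7.667): z = 30.67

The largest value is z = 92, attained at (8, 5).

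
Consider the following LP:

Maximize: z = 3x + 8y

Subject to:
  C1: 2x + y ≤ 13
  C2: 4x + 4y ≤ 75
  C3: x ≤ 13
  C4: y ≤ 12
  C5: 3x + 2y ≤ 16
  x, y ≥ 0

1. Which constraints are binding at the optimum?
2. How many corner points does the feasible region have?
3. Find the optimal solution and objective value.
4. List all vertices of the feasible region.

1. C5, x ≥ 0
2. 3
3. x = 0, y = 8, z = 64
4. (0, 0), (5.333, 0), (0, 8)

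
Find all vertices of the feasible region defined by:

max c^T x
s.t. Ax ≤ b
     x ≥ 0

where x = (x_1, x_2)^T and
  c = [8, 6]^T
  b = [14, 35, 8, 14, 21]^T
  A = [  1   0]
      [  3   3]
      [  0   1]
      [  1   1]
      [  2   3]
Each vertex is the intersection of two constraint boundaries that also satisfies all remaining constraints:
  x_1 = 0 and x_2 = 0 → (0, 0)
  2x_1 + 3x_2 = 21 and x_2 = 0 → (10.5, 0)
  2x_1 + 3x_2 = 21 and x_1 = 0 → (0, 7)

Vertices: (0, 0), (10.5, 0), (0, 7)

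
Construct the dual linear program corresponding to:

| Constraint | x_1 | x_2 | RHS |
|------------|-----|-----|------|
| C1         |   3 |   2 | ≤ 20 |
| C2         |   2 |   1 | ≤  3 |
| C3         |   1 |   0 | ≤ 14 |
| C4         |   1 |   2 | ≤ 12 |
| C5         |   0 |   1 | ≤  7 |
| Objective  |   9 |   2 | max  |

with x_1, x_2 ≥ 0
Minimize: z = 20y1 + 3y2 + 14y3 + 12y4 + 7y5

Subject to:
  C1: -3y1 - 2y2 - y3 - y4 ≤ -9
  C2: -2y1 - y2 - 2y4 - y5 ≤ -2
  y1, y2, y3, y4, y5 ≥ 0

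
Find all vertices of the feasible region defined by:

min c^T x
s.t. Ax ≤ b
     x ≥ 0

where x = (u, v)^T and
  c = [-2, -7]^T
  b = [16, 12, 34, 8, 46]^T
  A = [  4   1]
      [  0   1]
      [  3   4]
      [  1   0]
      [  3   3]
Each vertex is the intersection of two constraint boundaries that also satisfies all remaining constraints:
  u = 0 and v = 0 → (0, 0)
  4u + v = 16 and v = 0 → (4, 0)
  4u + v = 16 and 3u + 4v = 34 → (2.308, 6.769)
  3u + 4v = 34 and u = 0 → (0, 8.5)

Vertices: (0, 0), (4, 0), (2.308, 6.769), (0, 8.5)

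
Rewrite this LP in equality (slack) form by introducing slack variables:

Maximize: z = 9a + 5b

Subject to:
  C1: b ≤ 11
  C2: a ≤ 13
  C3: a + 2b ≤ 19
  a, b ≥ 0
max z = 9a + 5b

s.t.
  b + s1 = 11
  a + s2 = 13
  a + 2b + s3 = 19
  a, b, s1, s2, s3 ≥ 0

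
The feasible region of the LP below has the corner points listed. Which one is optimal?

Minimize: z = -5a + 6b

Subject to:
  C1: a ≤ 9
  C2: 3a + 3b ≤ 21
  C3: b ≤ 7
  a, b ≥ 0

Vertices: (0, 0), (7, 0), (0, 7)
Evaluating z = -5a + 6b at each vertex:
  (0, 0): z = 0
  (7, 0): z = -35
  (0, 7): z = 42

The smallest value is z = -35, attained at (7, 0).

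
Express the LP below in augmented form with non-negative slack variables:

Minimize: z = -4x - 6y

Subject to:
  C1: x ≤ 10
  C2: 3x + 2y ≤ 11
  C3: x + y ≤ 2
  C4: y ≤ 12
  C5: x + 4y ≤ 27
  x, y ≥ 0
min z = -4x - 6y

s.t.
  x + s1 = 10
  3x + 2y + s2 = 11
  x + y + s3 = 2
  y + s4 = 12
  x + 4y + s5 = 27
  x, y, s1, s2, s3, s4, s5 ≥ 0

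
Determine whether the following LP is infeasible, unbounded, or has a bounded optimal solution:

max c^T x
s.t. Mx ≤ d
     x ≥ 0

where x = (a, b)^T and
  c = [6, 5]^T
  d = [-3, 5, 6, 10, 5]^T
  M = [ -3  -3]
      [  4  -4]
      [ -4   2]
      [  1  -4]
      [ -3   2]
Feasible point: (0, 1) satisfies every constraint, so the LP is feasible.
Direction d = (1, 1): for each constraint row a, a·d ≤ 0 —
  (-3)(1) + (-3)(1) = -6 ≤ 0
  (4)(1) + (-4)(1) = 0 ≤ 0
  (-4)(1) + (2)(1) = -2 ≤ 0
  (1)(1) + (-4)(1) = -3 ≤ 0
  (-3)(1) + (2)(1) = -1 ≤ 0
and d ≥ 0, so (0, 1) + t·d stays feasible for every t ≥ 0. Along this ray z = 6a + 5b changes by 11 per unit t, so z → +∞.

Unbounded — the objective can increase without bound over the feasible region.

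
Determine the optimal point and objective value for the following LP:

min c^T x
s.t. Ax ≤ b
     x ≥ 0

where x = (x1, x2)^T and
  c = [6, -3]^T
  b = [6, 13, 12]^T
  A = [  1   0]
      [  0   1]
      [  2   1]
Each vertex is the intersection of two constraint boundaries that also satisfies all remaining constraints:
  x1 = 0 and x2 = 0 → (0, 0)
  x1 = 6 and 2x1 + x2 = 12 → (6, 0)
  2x1 + x2 = 12 and x1 = 0 → (0, 12)

Evaluating z = 6x1 - 3x2 at each vertex:
  (0, 0): z = 0
  (6, 0): z = 36
  (0, 12): z = -36

The minimum is at (0, 12) with z = -36.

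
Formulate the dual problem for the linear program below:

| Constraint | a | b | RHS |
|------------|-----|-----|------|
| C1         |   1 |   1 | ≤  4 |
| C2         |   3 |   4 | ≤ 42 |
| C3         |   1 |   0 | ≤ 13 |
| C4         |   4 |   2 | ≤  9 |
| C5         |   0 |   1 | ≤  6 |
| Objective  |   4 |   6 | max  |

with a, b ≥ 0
Minimize: z = 4y1 + 42y2 + 13y3 + 9y4 + 6y5

Subject to:
  C1: -y1 - 3y2 - y3 - 4y4 ≤ -4
  C2: -y1 - 4y2 - 2y4 - y5 ≤ -6
  y1, y2, y3, y4, y5 ≥ 0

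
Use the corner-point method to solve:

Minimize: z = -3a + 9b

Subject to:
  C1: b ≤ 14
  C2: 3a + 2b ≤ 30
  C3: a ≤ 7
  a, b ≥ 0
Each vertex is the intersection of two constraint boundaries that also satisfies all remaining constraints:
  a = 0 and b = 0 → (0, 0)
  a = 7 and b = 0 → (7, 0)
  3a + 2b = 30 and a = 7 → (7, 4.5)
  b = 14 and 3a + 2b = 30 → (0.6667, 14)
  b = 14 and a = 0 → (0, 14)

Evaluating z = -3a + 9b at each vertex:
  (0, 0): z = 0
  (7, 0): z = -21
  (7, 4.5): z = 19.5
  (0.6667, 14): z = 124
  (0, 14): z = 126

The minimum is at (7, 0) with z = -21.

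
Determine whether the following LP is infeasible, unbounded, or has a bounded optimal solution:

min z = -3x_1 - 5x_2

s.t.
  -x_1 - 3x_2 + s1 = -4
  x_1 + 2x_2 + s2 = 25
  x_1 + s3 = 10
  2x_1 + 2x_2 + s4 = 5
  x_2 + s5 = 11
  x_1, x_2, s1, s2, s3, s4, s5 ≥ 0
The point (0, 2.5) satisfies every constraint, so the LP is feasible; the constraints give x_1 ≤ 10 and x_2 ≤ 11, which with x_1, x_2 ≥ 0 keep the feasible region inside a bounded box. A feasible, bounded LP attains a finite optimum at a vertex.

Evaluating z = -3x_1 - 5x_2 at each vertex:
  (0, 1.333): z = -6.667
  (1.75, 0.75): z = -9
  (0, 2.5): z = -12.5

Bounded optimum: z* = -12.5 at (0, 2.5).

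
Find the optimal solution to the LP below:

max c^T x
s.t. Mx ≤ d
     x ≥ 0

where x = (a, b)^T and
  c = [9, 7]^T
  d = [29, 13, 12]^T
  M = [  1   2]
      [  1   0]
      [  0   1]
a = 13, b = 8, z = 173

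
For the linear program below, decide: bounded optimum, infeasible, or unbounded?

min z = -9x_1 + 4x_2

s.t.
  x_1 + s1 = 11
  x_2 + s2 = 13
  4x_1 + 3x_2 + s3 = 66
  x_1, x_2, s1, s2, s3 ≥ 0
The point (11, 0) satisfies every constraint, so the LP is feasible; the constraints give x_1 ≤ 11 and x_2 ≤ 13, which with x_1, x_2 ≥ 0 keep the feasible region inside a bounded box. A feasible, bounded LP attains a finite optimum at a vertex.

Evaluating z = -9x_1 + 4x_2 at each vertex:
  (0, 0): z = 0
  (11, 0): z = -99
  (11, 7.333): z = -69.67
  (6.75, 13): z = -8.75
  (0, 13): z = 52

Feasible with finite optimum z* = -99 at (11, 0).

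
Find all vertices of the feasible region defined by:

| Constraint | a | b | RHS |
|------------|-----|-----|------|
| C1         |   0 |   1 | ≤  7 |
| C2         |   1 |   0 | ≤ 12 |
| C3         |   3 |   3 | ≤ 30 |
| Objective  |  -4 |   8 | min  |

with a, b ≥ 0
Each vertex is the intersection of two constraint boundaries that also satisfies all remaining constraints:
  a = 0 and b = 0 → (0, 0)
  3a + 3b = 30 and b = 0 → (10, 0)
  b = 7 and 3a + 3b = 30 → (3, 7)
  b = 7 and a = 0 → (0, 7)

Vertices: (0, 0), (10, 0), (3, 7), (0, 7)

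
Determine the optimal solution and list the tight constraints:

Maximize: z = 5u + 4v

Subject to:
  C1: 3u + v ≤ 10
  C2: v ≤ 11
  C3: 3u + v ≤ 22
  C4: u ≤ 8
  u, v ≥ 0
Optimal: u = 0, v = 10
Slack at optimum:
  C1: slack = 0 (binding)
  C2: slack = 1
  C3: slack = 12
  C4: slack = 8
  u ≥ 0: u = 0 (binding)
  v ≥ 0: v = 10
Binding constraints: C1, u ≥ 0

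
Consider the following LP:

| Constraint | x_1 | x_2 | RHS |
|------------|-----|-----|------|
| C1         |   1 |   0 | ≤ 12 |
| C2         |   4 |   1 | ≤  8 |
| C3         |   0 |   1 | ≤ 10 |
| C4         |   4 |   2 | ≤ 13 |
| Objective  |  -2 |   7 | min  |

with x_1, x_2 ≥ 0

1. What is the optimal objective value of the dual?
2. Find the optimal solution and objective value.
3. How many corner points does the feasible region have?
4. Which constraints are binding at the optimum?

1. -4 (by strong duality, equal to the primal optimum)
2. x_1 = 2, x_2 = 0, z = -4
3. 4
4. C2, x_2 ≥ 0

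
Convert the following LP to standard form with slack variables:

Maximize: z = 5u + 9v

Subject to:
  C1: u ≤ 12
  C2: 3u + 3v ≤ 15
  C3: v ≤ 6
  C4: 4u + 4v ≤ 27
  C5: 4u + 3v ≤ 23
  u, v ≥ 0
max z = 5u + 9v

s.t.
  u + s1 = 12
  3u + 3v + s2 = 15
  v + s3 = 6
  4u + 4v + s4 = 27
  4u + 3v + s5 = 23
  u, v, s1, s2, s3, s4, s5 ≥ 0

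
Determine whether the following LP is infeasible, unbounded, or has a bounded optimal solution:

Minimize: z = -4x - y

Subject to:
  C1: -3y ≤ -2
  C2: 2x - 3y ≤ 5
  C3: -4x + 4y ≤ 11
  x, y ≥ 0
Feasible point: (0, 1) satisfies every constraint, so the LP is feasible.
Direction d = (1, 1): for each constraint row a, a·d ≤ 0 —
  (0)(1) + (-3)(1) = -3 ≤ 0
  (2)(1) + (-3)(1) = -1 ≤ 0
  (-4)(1) + (4)(1) = 0 ≤ 0
and d ≥ 0, so (0, 1) + t·d stays feasible for every t ≥ 0. Along this ray z = -4x - y changes by -5 per unit t, so z → −∞.

The LP is unbounded; z can be made arbitrarily small.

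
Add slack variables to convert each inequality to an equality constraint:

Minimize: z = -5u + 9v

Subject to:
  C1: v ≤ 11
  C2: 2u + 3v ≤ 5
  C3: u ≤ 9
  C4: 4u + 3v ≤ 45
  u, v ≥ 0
min z = -5u + 9v

s.t.
  v + s1 = 11
  2u + 3v + s2 = 5
  u + s3 = 9
  4u + 3v + s4 = 45
  u, v, s1, s2, s3, s4 ≥ 0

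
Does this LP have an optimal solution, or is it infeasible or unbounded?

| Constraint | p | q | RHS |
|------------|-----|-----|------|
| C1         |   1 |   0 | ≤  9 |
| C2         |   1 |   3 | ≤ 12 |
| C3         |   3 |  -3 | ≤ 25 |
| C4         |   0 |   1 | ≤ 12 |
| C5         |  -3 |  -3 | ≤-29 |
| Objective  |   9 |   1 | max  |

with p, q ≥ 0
The point (9, 1) satisfies every constraint, so the LP is feasible; the constraints give p ≤ 9 and q ≤ 12, which with p, q ≥ 0 keep the feasible region inside a bounded box. A feasible, bounded LP attains a finite optimum at a vertex.

Evaluating z = 9p + q at each vertex:
  (9, 0.6667): z = 81.67
  (9, 1): z = 82
  (8.5, 1.167): z = 77.67

The LP has an optimal solution: (9, 1) with z = 82.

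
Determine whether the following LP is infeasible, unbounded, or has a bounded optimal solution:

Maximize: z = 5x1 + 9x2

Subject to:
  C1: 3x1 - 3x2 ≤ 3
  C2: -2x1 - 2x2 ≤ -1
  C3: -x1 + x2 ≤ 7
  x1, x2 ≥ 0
Feasible point: (0, 1) satisfies every constraint, so the LP is feasible.
Direction d = (1, 1): for each constraint row a, a·d ≤ 0 —
  (3)(1) + (-3)(1) = 0 ≤ 0
  (-2)(1) + (-2)(1) = -4 ≤ 0
  (-1)(1) + (1)(1) = 0 ≤ 0
and d ≥ 0, so (0, 1) + t·d stays feasible for every t ≥ 0. Along this ray z = 5x1 + 9x2 changes by 14 per unit t, so z → +∞.

Unbounded: there is a feasible ray along which z → +∞.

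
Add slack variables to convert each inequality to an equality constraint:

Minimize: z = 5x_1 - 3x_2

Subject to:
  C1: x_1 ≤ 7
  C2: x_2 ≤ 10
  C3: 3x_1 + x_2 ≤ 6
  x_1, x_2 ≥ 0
min z = 5x_1 - 3x_2

s.t.
  x_1 + s1 = 7
  x_2 + s2 = 10
  3x_1 + x_2 + s3 = 6
  x_1, x_2, s1, s2, s3 ≥ 0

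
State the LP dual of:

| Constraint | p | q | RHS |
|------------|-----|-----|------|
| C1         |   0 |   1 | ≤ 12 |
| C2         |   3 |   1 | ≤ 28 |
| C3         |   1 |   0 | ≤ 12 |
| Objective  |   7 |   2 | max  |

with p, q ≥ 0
Minimize: z = 12y1 + 28y2 + 12y3

Subject to:
  C1: -3y2 - y3 ≤ -7
  C2: -y1 - y2 ≤ -2
  y1, y2, y3 ≥ 0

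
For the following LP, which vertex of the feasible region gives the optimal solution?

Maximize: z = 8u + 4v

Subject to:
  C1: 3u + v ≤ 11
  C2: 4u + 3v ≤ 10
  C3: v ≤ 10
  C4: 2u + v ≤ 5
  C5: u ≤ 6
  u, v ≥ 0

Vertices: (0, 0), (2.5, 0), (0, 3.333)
(2.5, 0) with z = 20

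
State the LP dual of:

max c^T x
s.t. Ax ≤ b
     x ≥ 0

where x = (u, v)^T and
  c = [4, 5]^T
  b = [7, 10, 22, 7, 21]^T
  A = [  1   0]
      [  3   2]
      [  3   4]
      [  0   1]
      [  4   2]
Minimize: z = 7y1 + 10y2 + 22y3 + 7y4 + 21y5

Subject to:
  C1: -y1 - 3y2 - 3y3 - 4y5 ≤ -4
  C2: -2y2 - 4y3 - y4 - 2y5 ≤ -5
  y1, y2, y3, y4, y5 ≥ 0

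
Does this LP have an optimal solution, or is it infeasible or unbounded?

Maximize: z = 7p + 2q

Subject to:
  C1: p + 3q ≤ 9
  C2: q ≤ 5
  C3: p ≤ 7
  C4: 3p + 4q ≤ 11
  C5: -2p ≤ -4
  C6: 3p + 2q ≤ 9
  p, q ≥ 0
The point (3, 0) satisfies every constraint, so the LP is feasible; the constraints give p ≤ 7 and q ≤ 5, which with p, q ≥ 0 keep the feasible region inside a bounded box. A feasible, bounded LP attains a finite optimum at a vertex.

Evaluating z = 7p + 2q at each vertex:
  (2, 0): z = 14
  (3, 0): z = 21
  (2.333, 1): z = 18.33
  (2, 1.25): z = 16.5

Bounded optimum: z* = 21 at (3, 0).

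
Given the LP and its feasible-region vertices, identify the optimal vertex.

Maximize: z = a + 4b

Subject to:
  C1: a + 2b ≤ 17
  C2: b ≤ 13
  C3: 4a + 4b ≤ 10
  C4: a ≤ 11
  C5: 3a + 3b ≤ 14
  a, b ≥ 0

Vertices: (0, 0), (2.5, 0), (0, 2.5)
Evaluating z = a + 4b at each vertex:
  (0, 0): z = 0
  (2.5, 0): z = 2.5
  (0, 2.5): z = 10

The largest value is z = 10, attained at (0, 2.5).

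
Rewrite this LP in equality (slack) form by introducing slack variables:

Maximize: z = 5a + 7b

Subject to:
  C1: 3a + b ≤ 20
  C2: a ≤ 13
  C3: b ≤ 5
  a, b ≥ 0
max z = 5a + 7b

s.t.
  3a + b + s1 = 20
  a + s2 = 13
  b + s3 = 5
  a, b, s1, s2, s3 ≥ 0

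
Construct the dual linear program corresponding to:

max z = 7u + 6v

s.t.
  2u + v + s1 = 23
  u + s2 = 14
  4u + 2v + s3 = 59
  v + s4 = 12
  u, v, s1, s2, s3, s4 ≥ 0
Minimize: z = 23y1 + 14y2 + 59y3 + 12y4

Subject to:
  C1: -2y1 - y2 - 4y3 ≤ -7
  C2: -y1 - 2y3 - y4 ≤ -6
  y1, y2, y3, y4 ≥ 0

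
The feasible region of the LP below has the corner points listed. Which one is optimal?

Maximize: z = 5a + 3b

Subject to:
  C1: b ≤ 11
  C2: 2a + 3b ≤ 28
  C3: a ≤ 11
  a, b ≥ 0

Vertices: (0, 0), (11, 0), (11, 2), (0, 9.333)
Evaluating z = 5a + 3b at each vertex:
  (0, 0): z = 0
  (11, 0): z = 55
  (11, 2): z = 61
  (0, 9.333): z = 28

The largest value is z = 61, attained at (11, 2).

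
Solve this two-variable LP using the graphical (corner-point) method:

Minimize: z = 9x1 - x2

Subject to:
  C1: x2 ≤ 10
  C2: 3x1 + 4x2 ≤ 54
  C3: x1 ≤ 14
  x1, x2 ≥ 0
x1 = 0, x2 = 10, z = -10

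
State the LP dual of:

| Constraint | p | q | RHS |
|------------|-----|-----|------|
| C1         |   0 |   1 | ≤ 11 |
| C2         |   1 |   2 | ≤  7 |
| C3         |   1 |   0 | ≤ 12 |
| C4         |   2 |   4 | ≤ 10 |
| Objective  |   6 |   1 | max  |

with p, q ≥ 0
Minimize: z = 11y1 + 7y2 + 12y3 + 10y4

Subject to:
  C1: -y2 - y3 - 2y4 ≤ -6
  C2: -y1 - 2y2 - 4y4 ≤ -1
  y1, y2, y3, y4 ≥ 0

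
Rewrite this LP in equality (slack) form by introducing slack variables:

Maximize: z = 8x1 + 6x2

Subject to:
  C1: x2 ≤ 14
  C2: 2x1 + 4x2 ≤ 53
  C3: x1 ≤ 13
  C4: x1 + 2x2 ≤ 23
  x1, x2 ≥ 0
max z = 8x1 + 6x2

s.t.
  x2 + s1 = 14
  2x1 + 4x2 + s2 = 53
  x1 + s3 = 13
  x1 + 2x2 + s4 = 23
  x1, x2, s1, s2, s3, s4 ≥ 0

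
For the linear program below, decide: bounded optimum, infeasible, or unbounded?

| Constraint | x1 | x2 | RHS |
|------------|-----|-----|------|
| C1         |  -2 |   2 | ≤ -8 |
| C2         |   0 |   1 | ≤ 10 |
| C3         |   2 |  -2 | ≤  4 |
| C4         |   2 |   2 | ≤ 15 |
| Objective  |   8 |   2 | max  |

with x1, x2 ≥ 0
C3 requires 2x1 - 2x2 ≤ 4, while C1 (-2x1 + 2x2 ≤ -8) is equivalent to 2x1 - 2x2 ≥ 8. Together they would need 8 ≤ 2x1 - 2x2 ≤ 4, which is impossible since 8 > 4. No point satisfies all constraints.

Infeasible — the constraint set is empty.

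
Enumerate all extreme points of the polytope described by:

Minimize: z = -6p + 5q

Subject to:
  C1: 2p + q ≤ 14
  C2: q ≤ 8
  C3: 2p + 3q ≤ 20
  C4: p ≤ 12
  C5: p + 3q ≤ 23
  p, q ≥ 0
Each vertex is the intersection of two constraint boundaries that also satisfies all remaining constraints:
  p = 0 and q = 0 → (0, 0)
  2p + q = 14 and q = 0 → (7, 0)
  2p + q = 14 and 2p + 3q = 20 → (5.5, 3)
  2p + 3q = 20 and p = 0 → (0, 6.667)

Vertices: (0, 0), (7, 0), (5.5, 3), (0, 6.667)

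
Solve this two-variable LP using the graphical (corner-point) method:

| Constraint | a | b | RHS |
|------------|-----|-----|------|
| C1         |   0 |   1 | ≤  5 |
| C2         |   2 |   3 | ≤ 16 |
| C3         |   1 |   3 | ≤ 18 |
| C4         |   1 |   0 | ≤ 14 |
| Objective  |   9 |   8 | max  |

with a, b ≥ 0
a = 8, b = 0, z = 72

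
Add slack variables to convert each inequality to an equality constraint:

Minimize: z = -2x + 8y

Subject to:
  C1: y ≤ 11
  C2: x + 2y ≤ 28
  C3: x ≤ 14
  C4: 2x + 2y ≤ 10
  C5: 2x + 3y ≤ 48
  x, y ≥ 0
min z = -2x + 8y

s.t.
  y + s1 = 11
  x + 2y + s2 = 28
  x + s3 = 14
  2x + 2y + s4 = 10
  2x + 3y + s5 = 48
  x, y, s1, s2, s3, s4, s5 ≥ 0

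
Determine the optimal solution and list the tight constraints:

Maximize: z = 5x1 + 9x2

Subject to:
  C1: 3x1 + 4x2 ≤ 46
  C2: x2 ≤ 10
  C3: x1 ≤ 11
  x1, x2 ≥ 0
Optimal: x1 = 2, x2 = 10
Slack at optimum:
  C1: slack = 0 (binding)
  C2: slack = 0 (binding)
  C3: slack = 9
  x1 ≥ 0: x1 = 2
  x2 ≥ 0: x2 = 10
Binding constraints: C1, C2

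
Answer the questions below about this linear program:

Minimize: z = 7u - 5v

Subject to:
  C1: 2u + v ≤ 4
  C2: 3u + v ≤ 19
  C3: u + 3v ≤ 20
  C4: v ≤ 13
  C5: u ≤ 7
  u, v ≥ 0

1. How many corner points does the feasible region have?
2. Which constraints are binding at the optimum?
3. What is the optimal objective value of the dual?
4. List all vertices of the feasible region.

1. 3
2. C1, u ≥ 0
3. -20 (by strong duality, equal to the primal optimum)
4. (0, 0), (2, 0), (0, 4)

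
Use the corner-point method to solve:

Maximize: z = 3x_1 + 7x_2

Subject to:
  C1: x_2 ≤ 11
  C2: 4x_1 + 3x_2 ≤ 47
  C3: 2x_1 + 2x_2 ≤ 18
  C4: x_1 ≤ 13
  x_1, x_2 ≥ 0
Each vertex is the intersection of two constraint boundaries that also satisfies all remaining constraints:
  x_1 = 0 and x_2 = 0 → (0, 0)
  2x_1 + 2x_2 = 18 and x_2 = 0 → (9, 0)
  2x_1 + 2x_2 = 18 and x_1 = 0 → (0, 9)

Evaluating z = 3x_1 + 7x_2 at each vertex:
  (0, 0): z = 0
  (9, 0): z = 27
  (0, 9): z = 63

The maximum is at (0, 9) with z = 63.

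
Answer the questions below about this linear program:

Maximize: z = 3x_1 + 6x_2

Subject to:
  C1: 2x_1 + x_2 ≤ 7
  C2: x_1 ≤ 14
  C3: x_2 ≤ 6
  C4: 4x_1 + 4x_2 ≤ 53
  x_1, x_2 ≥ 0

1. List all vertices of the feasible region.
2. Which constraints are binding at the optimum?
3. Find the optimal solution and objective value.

1. (0, 0), (3.5, 0), (0.5, 6), (0, 6)
2. C1, C3
3. x_1 = 0.5, x_2 = 6, z = 37.5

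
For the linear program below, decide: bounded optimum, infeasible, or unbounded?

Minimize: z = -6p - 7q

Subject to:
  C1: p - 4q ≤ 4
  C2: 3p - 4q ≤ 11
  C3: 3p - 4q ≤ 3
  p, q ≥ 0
Feasible point: (0, 0) satisfies every constraint, so the LP is feasible.
Direction d = (0, 1): for each constraint row a, a·d ≤ 0 —
  (1)(0) + (-4)(1) = -4 ≤ 0
  (3)(0) + (-4)(1) = -4 ≤ 0
  (3)(0) + (-4)(1) = -4 ≤ 0
and d ≥ 0, so (0, 0) + t·d stays feasible for every t ≥ 0. Along this ray z = -6p - 7q changes by -7 per unit t, so z → −∞.

The LP is unbounded; z can be made arbitrarily small.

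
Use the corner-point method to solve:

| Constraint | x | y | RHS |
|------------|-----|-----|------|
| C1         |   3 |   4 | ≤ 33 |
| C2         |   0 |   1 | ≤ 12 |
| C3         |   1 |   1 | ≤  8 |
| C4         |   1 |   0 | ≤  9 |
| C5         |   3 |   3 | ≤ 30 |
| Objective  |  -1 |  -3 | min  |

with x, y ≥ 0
x = 0, y = 8, z = -24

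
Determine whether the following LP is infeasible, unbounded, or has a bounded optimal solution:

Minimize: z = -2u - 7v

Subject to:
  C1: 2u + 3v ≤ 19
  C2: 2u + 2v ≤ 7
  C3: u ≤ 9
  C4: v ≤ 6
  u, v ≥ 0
The point (0, 3.5) satisfies every constraint, so the LP is feasible; the constraints give u ≤ 9 and v ≤ 6, which with u, v ≥ 0 keep the feasible region inside a bounded box. A feasible, bounded LP attains a finite optimum at a vertex.

Evaluating z = -2u - 7v at each vertex:
  (0, 0): z = 0
  (3.5, 0): z = -7
  (0, 3.5): z = -24.5

The LP has an optimal solution: (0, 3.5) with z = -24.5.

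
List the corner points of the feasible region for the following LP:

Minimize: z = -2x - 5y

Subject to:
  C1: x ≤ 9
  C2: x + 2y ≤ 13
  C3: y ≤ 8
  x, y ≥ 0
Each vertex is the intersection of two constraint boundaries that also satisfies all remaining constraints:
  x = 0 and y = 0 → (0, 0)
  x = 9 and y = 0 → (9, 0)
  x = 9 and x + 2y = 13 → (9, 2)
  x + 2y = 13 and x = 0 → (0, 6.5)

Vertices: (0, 0), (9, 0), (9, 2), (0, 6.5)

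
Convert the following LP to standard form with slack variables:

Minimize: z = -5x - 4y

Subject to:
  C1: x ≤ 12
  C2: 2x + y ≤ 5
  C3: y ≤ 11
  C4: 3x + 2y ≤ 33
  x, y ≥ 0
min z = -5x - 4y

s.t.
  x + s1 = 12
  2x + y + s2 = 5
  y + s3 = 11
  3x + 2y + s4 = 33
  x, y, s1, s2, s3, s4 ≥ 0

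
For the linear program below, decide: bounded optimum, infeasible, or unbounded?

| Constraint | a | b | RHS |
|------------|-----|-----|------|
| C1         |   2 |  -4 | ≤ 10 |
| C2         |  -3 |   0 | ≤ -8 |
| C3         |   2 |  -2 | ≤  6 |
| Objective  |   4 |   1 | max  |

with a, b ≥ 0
Feasible point: (3, 0) satisfies every constraint, so the LP is feasible.
Direction d = (0, 1): for each constraint row a, a·d ≤ 0 —
  (2)(0) + (-4)(1) = -4 ≤ 0
  (-3)(0) + (0)(1) = 0 ≤ 0
  (2)(0) + (-2)(1) = -2 ≤ 0
and d ≥ 0, so (3, 0) + t·d stays feasible for every t ≥ 0. Along this ray z = 4a + b changes by 1 per unit t, so z → +∞.

Unbounded: there is a feasible ray along which z → +∞.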